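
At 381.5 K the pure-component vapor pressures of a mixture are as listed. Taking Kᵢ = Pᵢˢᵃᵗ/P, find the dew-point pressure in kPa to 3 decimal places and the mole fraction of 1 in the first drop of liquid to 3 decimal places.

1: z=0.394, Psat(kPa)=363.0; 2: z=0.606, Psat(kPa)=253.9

At the dew point ψ → 1, so Σzᵢ/Kᵢ = 1 with Kᵢ = Pᵢˢᵃᵗ/P ⇒ 1/P = Σzᵢ/Pᵢˢᵃᵗ.
1/P = 0.394/363.0 + 0.606/253.9 = 0.003472 ⇒ P = 288.005 kPa
xᵢ = zᵢP/Pᵢˢᵃᵗ ⇒ x_1 = 0.394·288.005/363.0 = 0.313

Pdew = 288.005 kPa, x_1 = 0.313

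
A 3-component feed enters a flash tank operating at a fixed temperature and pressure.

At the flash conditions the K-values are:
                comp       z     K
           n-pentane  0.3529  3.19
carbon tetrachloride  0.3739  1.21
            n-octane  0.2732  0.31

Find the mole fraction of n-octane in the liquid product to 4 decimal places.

x_n-octane = 0.5368

Rachford–Rice: g(V/F) = Σ zᵢ(Kᵢ−1)/(1+V/F(Kᵢ−1)) = 0.
g(0) = ΣzᵢKᵢ − 1 = 0.6629 and g(1) = 1 − Σzᵢ/Kᵢ = -0.3009, so a root lies in (0, 1).
Iterate (Newton) starting at V/F = 0.65:
  V/F = 0.6500: g = 0.04618, g' = -0.7286 → V/F = 0.7134
  V/F = 0.7134: g = -0.00134, g' = -0.7748 → V/F = 0.7117
Converged at V/F = 0.7117.
Compositions from xᵢ = zᵢ/(1+V/F(Kᵢ−1)), yᵢ = Kᵢxᵢ:
  n-pentane: x = 0.1379, y = 0.4400
  carbon tetrachloride: x = 0.3253, y = 0.3936
  n-octane: x = 0.5368, y = 0.1664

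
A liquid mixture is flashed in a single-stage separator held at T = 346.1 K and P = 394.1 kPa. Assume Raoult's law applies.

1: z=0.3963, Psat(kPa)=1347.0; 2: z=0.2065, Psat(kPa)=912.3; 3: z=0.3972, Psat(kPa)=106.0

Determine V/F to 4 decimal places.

Raoult's law: Kᵢ = Pᵢˢᵃᵗ/P = Pᵢˢᵃᵗ/394.1.
  K_1 = 1347.0/394.1 = 3.417914, K_2 = 912.3/394.1 = 2.314895, K_3 = 106.0/394.1 = 0.268967
Material balance + equilibrium reduce to Σ zᵢ(Kᵢ−1)/(1+V/F(Kᵢ−1)) = 0.
Feasibility: ΣzᵢKᵢ = 1.9394, Σzᵢ/Kᵢ = 1.6819 — both > 1, two phases present.
Newton iteration, V/F⁰ = 0.5:
  V/F = 0.5000: g = 0.13997, g' = -1.1321 → V/F = 0.6236
  V/F = 0.6236: g = -0.00240, g' = -1.1932 → V/F = 0.6216
Converged at V/F = 0.6216.

V/F = 0.6216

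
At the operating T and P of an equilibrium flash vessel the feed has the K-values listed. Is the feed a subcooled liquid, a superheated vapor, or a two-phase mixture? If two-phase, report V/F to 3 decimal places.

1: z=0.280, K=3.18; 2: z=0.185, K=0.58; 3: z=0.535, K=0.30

two-phase, V/F = 0.114

ΣzᵢKᵢ = 1.158; Σzᵢ/Kᵢ = 2.190.
Both exceed 1, so a two-phase solution exists.
Newton–Raphson from ψ = 0.5:
  ψ = 0.500: g = -0.3825, g' = -0.977 → ψ = 0.109
  ψ = 0.109: g = 0.0067, g' = -1.213 → ψ = 0.114
Converged at ψ = 0.114.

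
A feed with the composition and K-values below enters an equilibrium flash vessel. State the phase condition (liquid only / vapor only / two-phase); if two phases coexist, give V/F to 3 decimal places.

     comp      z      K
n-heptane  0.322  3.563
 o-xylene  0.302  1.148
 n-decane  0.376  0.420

ΣzᵢKᵢ = 1.652; Σzᵢ/Kᵢ = 1.249.
Both exceed 1, so a two-phase solution exists.
Let ψ = V/F and solve Σ zᵢ(Kᵢ−1)/(1+ψ(Kᵢ−1)) = 0.
Newton–Raphson from ψ = 0.6:
  ψ = 0.600: g = 0.0318, g' = -0.632 → ψ = 0.650
Converged at ψ = 0.650.

two-phase, V/F = 0.650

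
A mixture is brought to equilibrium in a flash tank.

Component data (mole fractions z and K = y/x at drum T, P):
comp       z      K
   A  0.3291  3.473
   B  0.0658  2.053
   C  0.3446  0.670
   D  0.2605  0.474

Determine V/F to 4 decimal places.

V/F = 0.6505

Rachford–Rice: g(V/F) = Σ zᵢ(Kᵢ−1)/(1+V/F(Kᵢ−1)) = 0.
Feasibility: ΣzᵢKᵢ = 1.6324, Σzᵢ/Kᵢ = 1.1907 — both > 1, two phases present.
Iterate (Newton) starting at V/F = 0.34:
  V/F = 0.3400: g = 0.19819, g' = -0.7880 → V/F = 0.5915
  V/F = 0.5915: g = 0.03295, g' = -0.5694 → V/F = 0.6494
  V/F = 0.6494: g = 0.00062, g' = -0.5492 → V/F = 0.6505
Converged at V/F = 0.6505.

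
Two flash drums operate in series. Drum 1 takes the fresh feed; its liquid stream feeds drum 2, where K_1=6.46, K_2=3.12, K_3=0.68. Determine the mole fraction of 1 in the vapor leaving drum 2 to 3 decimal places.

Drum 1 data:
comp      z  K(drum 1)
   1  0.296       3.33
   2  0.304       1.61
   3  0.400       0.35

Drum 1:
Rachford–Rice: g(ψ₁) = Σ zᵢ(Kᵢ−1)/(1+ψ₁(Kᵢ−1)) = 0.
Check two-phase: ΣzᵢKᵢ = 1.615 > 1 and Σzᵢ/Kᵢ = 1.421 > 1, so g(0) = 0.615 > 0 and g(1) = -0.421 < 0.
Iterate (Newton) starting at ψ₁ = 0.48:
  ψ₁ = 0.480: g = 0.0911, g' = -0.783 → ψ₁ = 0.596
Converged at ψ₁ = 0.596.
Drum-1 compositions:
  1: x = 0.124, y = 0.412
  2: x = 0.223, y = 0.359
  3: x = 0.653, y = 0.229
Drum-2 feed = drum-1 liquid: z₂ = (0.1239, 0.2229, 0.6532).
Drum 2:
Let ψ₂ = V/F and solve Σ zᵢ(Kᵢ−1)/(1+ψ₂(Kᵢ−1)) = 0.
Feasibility: ΣzᵢKᵢ = 1.940, Σzᵢ/Kᵢ = 1.051 — both > 1, two phases present.
Newton–Raphson from ψ₂ = 0.41:
  ψ₂ = 0.410: g = 0.2211, g' = -0.727 → ψ₂ = 0.714
  ψ₂ = 0.714: g = 0.0552, g' = -0.425 → ψ₂ = 0.844
  ψ₂ = 0.844: g = 0.0037, g' = -0.372 → ψ₂ = 0.854
Converged at ψ₂ = 0.854.
  1: x = 0.022, y = 0.141
  2: x = 0.079, y = 0.247
  3: x = 0.899, y = 0.611

y_1 (drum 2) = 0.141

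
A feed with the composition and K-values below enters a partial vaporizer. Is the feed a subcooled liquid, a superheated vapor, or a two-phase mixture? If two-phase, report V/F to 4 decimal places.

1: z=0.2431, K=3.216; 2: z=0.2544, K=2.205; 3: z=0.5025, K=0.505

two-phase, V/F = 0.6945

ΣzᵢKᵢ = 1.5965; Σzᵢ/Kᵢ = 1.1860.
Both exceed 1, so a two-phase solution exists.
Material balance + equilibrium reduce to Σ zᵢ(Kᵢ−1)/(1+ψ(Kᵢ−1)) = 0.
Newton–Raphson from ψ = 0.6:
  ψ = 0.6000: g = 0.05534, g' = -0.5935 → ψ = 0.6932
  ψ = 0.6932: g = 0.00075, g' = -0.5806 → ψ = 0.6945
Converged at ψ = 0.6945.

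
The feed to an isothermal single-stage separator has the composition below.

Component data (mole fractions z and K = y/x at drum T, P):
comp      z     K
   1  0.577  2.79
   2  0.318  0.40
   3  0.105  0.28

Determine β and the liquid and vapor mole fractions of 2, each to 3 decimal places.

β = 0.675, x_2 = 0.534, y_2 = 0.214

Rachford–Rice: g(β) = Σ zᵢ(Kᵢ−1)/(1+β(Kᵢ−1)) = 0.
g(0) = ΣzᵢKᵢ − 1 = 0.766 and g(1) = 1 − Σzᵢ/Kᵢ = -0.377, so a root lies in (0, 1).
Iterate (Newton) starting at β = 0.43:
  β = 0.430: g = 0.2170, g' = -0.912 → β = 0.668
  β = 0.668: g = 0.0065, g' = -0.904 → β = 0.675
Converged at β = 0.675.
Compositions from xᵢ = zᵢ/(1+β(Kᵢ−1)), yᵢ = Kᵢxᵢ:
  1: x = 0.261, y = 0.729
  2: x = 0.534, y = 0.214
  3: x = 0.204, y = 0.057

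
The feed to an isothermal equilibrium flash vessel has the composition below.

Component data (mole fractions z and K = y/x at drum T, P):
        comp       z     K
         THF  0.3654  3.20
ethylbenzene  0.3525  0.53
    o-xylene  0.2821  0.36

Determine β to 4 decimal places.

Material balance + equilibrium reduce to Σ zᵢ(Kᵢ−1)/(1+β(Kᵢ−1)) = 0.
Feasibility: ΣzᵢKᵢ = 1.4577, Σzᵢ/Kᵢ = 1.5629 — both > 1, two phases present.
Iterate (Newton) starting at β = 0.7:
  β = 0.7000: g = -0.25749, g' = -0.8263 → β = 0.3884
  β = 0.3884: g = -0.00944, g' = -0.8354 → β = 0.3771
Converged at β = 0.3771.

β = 0.3771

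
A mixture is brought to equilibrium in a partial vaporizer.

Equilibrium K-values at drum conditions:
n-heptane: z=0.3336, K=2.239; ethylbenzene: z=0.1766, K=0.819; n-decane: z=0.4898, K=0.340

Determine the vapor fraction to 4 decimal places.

ψ = 0.0835

Material balance + equilibrium reduce to Σ zᵢ(Kᵢ−1)/(1+ψ(Kᵢ−1)) = 0.
Feasibility: ΣzᵢKᵢ = 1.0581, Σzᵢ/Kᵢ = 1.8052 — both > 1, two phases present.
Newton iteration, ψ⁰ = 0.5:
  ψ = 0.5000: g = -0.26241, g' = -0.6775 → ψ = 0.1127
  ψ = 0.1127: g = -0.01919, g' = -0.6494 → ψ = 0.0831
  ψ = 0.0831: g = 0.00023, g' = -0.6657 → ψ = 0.0835
Converged at ψ = 0.0835.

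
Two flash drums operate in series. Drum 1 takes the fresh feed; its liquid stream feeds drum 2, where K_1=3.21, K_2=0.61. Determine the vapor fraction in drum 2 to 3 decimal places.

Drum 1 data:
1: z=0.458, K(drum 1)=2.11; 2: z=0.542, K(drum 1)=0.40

Drum 1:
Rachford–Rice: g(ψ₁) = Σ zᵢ(Kᵢ−1)/(1+ψ₁(Kᵢ−1)) = 0.
g(0) = ΣzᵢKᵢ − 1 = 0.183 and g(1) = 1 − Σzᵢ/Kᵢ = -0.572, so a root lies in (0, 1).
Newton–Raphson from ψ₁ = 0.5:
  ψ₁ = 0.500: g = -0.1376, g' = -0.632 → ψ₁ = 0.282
  ψ₁ = 0.282: g = -0.0043, g' = -0.610 → ψ₁ = 0.275
Converged at ψ₁ = 0.275.
Drum-1 compositions:
  1: x = 0.351, y = 0.740
  2: x = 0.649, y = 0.260
Drum-2 feed = drum-1 liquid: z₂ = (0.3509, 0.6491).
Drum 2:
Material balance + equilibrium reduce to Σ zᵢ(Kᵢ−1)/(1+ψ₂(Kᵢ−1)) = 0.
Check two-phase: ΣzᵢKᵢ = 1.522 > 1 and Σzᵢ/Kᵢ = 1.173 > 1, so g(0) = 0.522 > 0 and g(1) = -0.173 < 0.
Binary case is linear: z₁(K₁−1)(1+ψ₂(K₂−1)) + z₂(K₂−1)(1+ψ₂(K₁−1)) = 0
⇒ ψ₂ = [z₁(K₁−1)+z₂(K₂−1)] / [−(K₁−1)(K₂−1)] = 0.5223/0.8619 = 0.606
  1: x = 0.150, y = 0.481
  2: x = 0.850, y = 0.519

V/F (drum 2) = 0.606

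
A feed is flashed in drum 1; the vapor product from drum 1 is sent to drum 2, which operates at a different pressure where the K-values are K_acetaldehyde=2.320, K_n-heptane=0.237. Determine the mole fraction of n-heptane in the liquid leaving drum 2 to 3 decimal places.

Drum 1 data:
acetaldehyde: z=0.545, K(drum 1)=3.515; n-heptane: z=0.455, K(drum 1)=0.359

Drum 1:
Material balance + equilibrium reduce to Σ zᵢ(Kᵢ−1)/(1+ψ₁(Kᵢ−1)) = 0.
Check two-phase: ΣzᵢKᵢ = 2.079 > 1 and Σzᵢ/Kᵢ = 1.422 > 1, so g(0) = 1.079 > 0 and g(1) = -0.422 < 0.
Binary case is linear: z₁(K₁−1)(1+ψ₁(K₂−1)) + z₂(K₂−1)(1+ψ₁(K₁−1)) = 0
⇒ ψ₁ = [z₁(K₁−1)+z₂(K₂−1)] / [−(K₁−1)(K₂−1)] = 1.0790/1.6121 = 0.669
Drum-1 compositions:
  acetaldehyde: x = 0.203, y = 0.714
  n-heptane: x = 0.797, y = 0.286
Drum-2 feed = drum-1 vapor: z₂ = (0.7139, 0.2861).
Drum 2:
Material balance + equilibrium reduce to Σ zᵢ(Kᵢ−1)/(1+ψ₂(Kᵢ−1)) = 0.
Feasibility: ΣzᵢKᵢ = 1.724, Σzᵢ/Kᵢ = 1.515 — both > 1, two phases present.
Binary case is linear: z₁(K₁−1)(1+ψ₂(K₂−1)) + z₂(K₂−1)(1+ψ₂(K₁−1)) = 0
⇒ ψ₂ = [z₁(K₁−1)+z₂(K₂−1)] / [−(K₁−1)(K₂−1)] = 0.7241/1.0072 = 0.719
  acetaldehyde: x = 0.366, y = 0.850
  n-heptane: x = 0.634, y = 0.150

x_n-heptane (drum 2) = 0.634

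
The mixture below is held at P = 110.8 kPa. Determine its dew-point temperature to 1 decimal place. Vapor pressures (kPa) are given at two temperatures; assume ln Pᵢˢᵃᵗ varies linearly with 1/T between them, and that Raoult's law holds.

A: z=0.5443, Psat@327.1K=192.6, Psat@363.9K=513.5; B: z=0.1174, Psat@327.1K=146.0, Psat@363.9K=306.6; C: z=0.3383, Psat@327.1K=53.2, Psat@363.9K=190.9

T = 330.0 K

Dew-point temperature: Σzᵢ·P/Pᵢˢᵃᵗ(T) = 1. Interpolate ln Pᵢˢᵃᵗ = aᵢ + bᵢ/T.
  T = 327.1 K: ΣzᵢP/Pᵢˢᵃᵗ = 1.1068
  T = 363.9 K: ΣzᵢP/Pᵢˢᵃᵗ = 0.3562
  T = 345.5 K: ΣzᵢP/Pᵢˢᵃᵗ = 0.6066
  T = 336.3 K: ΣzᵢP/Pᵢˢᵃᵗ = 0.8117
  T = 331.7 K: ΣzᵢP/Pᵢˢᵃᵗ = 0.9455
  T = 329.4 K: ΣzᵢP/Pᵢˢᵃᵗ = 1.0224
  T = 330.5 K: ΣzᵢP/Pᵢˢᵃᵗ = 0.9847
  T = 329.9 K: ΣzᵢP/Pᵢˢᵃᵗ = 1.0050
Interpolating between 329.9 K and 330.5 K gives T ≈ 330.0 K.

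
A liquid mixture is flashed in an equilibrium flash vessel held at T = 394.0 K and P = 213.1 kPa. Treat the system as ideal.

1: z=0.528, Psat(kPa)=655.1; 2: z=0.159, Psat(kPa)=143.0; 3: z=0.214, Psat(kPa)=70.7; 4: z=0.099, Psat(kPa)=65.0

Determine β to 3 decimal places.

Raoult's law: Kᵢ = Pᵢˢᵃᵗ/P = Pᵢˢᵃᵗ/213.1.
  K_1 = 655.1/213.1 = 3.07414, K_2 = 143.0/213.1 = 0.67105, K_3 = 70.7/213.1 = 0.33177, K_4 = 65.0/213.1 = 0.30502
Newton iteration, β⁰ = 0.57:
  β = 0.570: g = 0.0925, g' = -0.883 → β = 0.675
  β = 0.675: g = -0.0008, g' = -0.909 → β = 0.674
Converged at β = 0.674.

β = 0.674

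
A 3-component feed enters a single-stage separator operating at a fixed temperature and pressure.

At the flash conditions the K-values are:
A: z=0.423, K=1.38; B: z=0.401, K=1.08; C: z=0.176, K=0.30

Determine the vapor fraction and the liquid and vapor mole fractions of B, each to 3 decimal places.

Let ψ = V/F and solve Σ zᵢ(Kᵢ−1)/(1+ψ(Kᵢ−1)) = 0.
Check two-phase: ΣzᵢKᵢ = 1.070 > 1 and Σzᵢ/Kᵢ = 1.264 > 1, so g(0) = 0.070 > 0 and g(1) = -0.264 < 0.
Newton–Raphson from ψ = 0.5:
  ψ = 0.500: g = -0.0236, g' = -0.250 → ψ = 0.405
  ψ = 0.405: g = -0.0017, g' = -0.216 → ψ = 0.398
Converged at ψ = 0.398.
Compositions from xᵢ = zᵢ/(1+ψ(Kᵢ−1)), yᵢ = Kᵢxᵢ:
  A: x = 0.367, y = 0.507
  B: x = 0.389, y = 0.420
  C: x = 0.244, y = 0.073

ψ = 0.398, x_B = 0.389, y_B = 0.420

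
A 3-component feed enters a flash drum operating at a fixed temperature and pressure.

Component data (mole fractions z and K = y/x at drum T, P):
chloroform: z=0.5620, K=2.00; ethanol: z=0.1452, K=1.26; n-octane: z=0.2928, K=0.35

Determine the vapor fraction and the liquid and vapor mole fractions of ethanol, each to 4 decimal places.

Newton–Raphson from ψ = 0.5:
  ψ = 0.5000: g = 0.12612, g' = -0.5290 → ψ = 0.7384
  ψ = 0.7384: g = -0.01103, g' = -0.6503 → ψ = 0.7215
  ψ = 0.7215: g = -0.00013, g' = -0.6353 → ψ = 0.7213
Converged at ψ = 0.7213.
Compositions from xᵢ = zᵢ/(1+ψ(Kᵢ−1)), yᵢ = Kᵢxᵢ:
  chloroform: x = 0.3265, y = 0.6530
  ethanol: x = 0.1223, y = 0.1541
  n-octane: x = 0.5512, y = 0.1929

ψ = 0.7213, x_ethanol = 0.1223, y_ethanol = 0.1541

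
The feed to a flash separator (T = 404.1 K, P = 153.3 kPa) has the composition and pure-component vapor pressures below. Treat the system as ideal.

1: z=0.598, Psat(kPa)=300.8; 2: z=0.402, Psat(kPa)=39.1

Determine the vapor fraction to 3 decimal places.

Raoult's law: Kᵢ = Pᵢˢᵃᵗ/P = Pᵢˢᵃᵗ/153.3.
  K_1 = 300.8/153.3 = 1.96217, K_2 = 39.1/153.3 = 0.25506
Rachford–Rice: g(ψ) = Σ zᵢ(Kᵢ−1)/(1+ψ(Kᵢ−1)) = 0.
g(0) = ΣzᵢKᵢ − 1 = 0.276 and g(1) = 1 − Σzᵢ/Kᵢ = -0.881, so a root lies in (0, 1).
Newton iteration, ψ⁰ = 0.5:
  ψ = 0.500: g = -0.0887, g' = -0.819 → ψ = 0.392
  ψ = 0.392: g = -0.0049, g' = -0.737 → ψ = 0.385
Converged at ψ = 0.385.

ψ = 0.385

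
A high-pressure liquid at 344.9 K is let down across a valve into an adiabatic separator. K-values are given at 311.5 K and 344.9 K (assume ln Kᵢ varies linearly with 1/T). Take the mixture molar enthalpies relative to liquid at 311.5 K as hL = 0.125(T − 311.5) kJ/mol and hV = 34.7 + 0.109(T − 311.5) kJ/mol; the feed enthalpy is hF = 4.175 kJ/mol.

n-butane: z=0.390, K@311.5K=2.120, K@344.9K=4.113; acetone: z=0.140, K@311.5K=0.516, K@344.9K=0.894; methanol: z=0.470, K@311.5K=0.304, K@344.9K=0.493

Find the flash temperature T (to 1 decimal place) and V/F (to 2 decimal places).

T = 313.6 K, V/F = 0.11

Adiabatic flash: solve Rachford–Rice at each trial T, then check hF = ψ·hV(T) + (1−ψ)·hL(T).
  T = 311.5 K: K = (2.120, 0.516, 0.304), RR gives ψ = 0.057, H_out = 1.991 kJ/mol
  T = 344.9 K: K = (4.113, 0.894, 0.493), RR gives ψ = 0.695, H_out = 27.910 kJ/mol
  T = 328.2 K: K = (3.003, 0.689, 0.392), RR gives ψ = 0.408, H_out = 16.131 kJ/mol
  T = 319.9 K: K = (2.537, 0.599, 0.347), RR gives ψ = 0.255, H_out = 9.849 kJ/mol
  T = 315.7 K: K = (2.322, 0.556, 0.325), RR gives ψ = 0.164, H_out = 6.203 kJ/mol
  T = 313.6 K: K = (2.219, 0.536, 0.314), RR gives ψ = 0.113, H_out = 4.184 kJ/mol
Linear interpolation between T = 311.5 (H_out = 1.991) and T = 313.6 (H_out = 4.184) on hF = 4.175 gives T ≈ 313.6 K, at which ψ = 0.11.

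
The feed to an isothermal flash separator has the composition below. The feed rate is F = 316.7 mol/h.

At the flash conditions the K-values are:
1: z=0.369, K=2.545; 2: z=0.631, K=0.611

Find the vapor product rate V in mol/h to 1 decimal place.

V = 171.1 mol/h

Rachford–Rice: g(V/F) = Σ zᵢ(Kᵢ−1)/(1+V/F(Kᵢ−1)) = 0.
Feasibility: ΣzᵢKᵢ = 1.325, Σzᵢ/Kᵢ = 1.178 — both > 1, two phases present.
Binary case is linear: z₁(K₁−1)(1+V/F(K₂−1)) + z₂(K₂−1)(1+V/F(K₁−1)) = 0
⇒ V/F = [z₁(K₁−1)+z₂(K₂−1)] / [−(K₁−1)(K₂−1)] = 0.3246/0.6010 = 0.540
Then V = V/F·F = 0.5402·316.7 = 171.1 mol/h and L = F − V = 145.6 mol/h.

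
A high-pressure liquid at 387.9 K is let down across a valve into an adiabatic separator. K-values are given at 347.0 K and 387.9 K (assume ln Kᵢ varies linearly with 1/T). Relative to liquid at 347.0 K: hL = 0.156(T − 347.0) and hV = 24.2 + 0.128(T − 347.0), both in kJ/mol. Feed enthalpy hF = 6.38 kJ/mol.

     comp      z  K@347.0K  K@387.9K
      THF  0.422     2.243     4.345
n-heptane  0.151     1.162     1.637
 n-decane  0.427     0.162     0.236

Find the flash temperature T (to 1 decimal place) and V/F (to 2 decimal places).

Adiabatic flash: solve Rachford–Rice at each trial T, then check hF = ψ·hV(T) + (1−ψ)·hL(T).
  T = 347.0 K: K = (2.243, 1.162, 0.162), RR gives ψ = 0.216, H_out = 5.234 kJ/mol
  T = 387.9 K: K = (4.345, 1.637, 0.236), RR gives ψ = 0.554, H_out = 19.156 kJ/mol
  T = 367.4 K: K = (3.177, 1.392, 0.197), RR gives ψ = 0.432, H_out = 13.381 kJ/mol
  T = 357.2 K: K = (2.683, 1.275, 0.179), RR gives ψ = 0.344, H_out = 9.806 kJ/mol
  T = 352.1 K: K = (2.456, 1.218, 0.171), RR gives ψ = 0.287, H_out = 7.690 kJ/mol
  T = 349.6 K: K = (2.350, 1.190, 0.166), RR gives ψ = 0.254, H_out = 6.536 kJ/mol
  T = 348.3 K: K = (2.296, 1.176, 0.164), RR gives ψ = 0.236, H_out = 5.900 kJ/mol
Linear interpolation between T = 348.3 (H_out = 5.900) and T = 349.6 (H_out = 6.536) on hF = 6.38 gives T ≈ 349.3 K, at which ψ = 0.25.

T = 349.3 K, V/F = 0.25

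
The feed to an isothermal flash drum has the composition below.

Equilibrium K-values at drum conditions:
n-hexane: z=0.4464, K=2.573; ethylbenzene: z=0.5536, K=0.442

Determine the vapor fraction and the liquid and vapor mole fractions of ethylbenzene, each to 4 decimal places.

Rachford–Rice: g(ψ) = Σ zᵢ(Kᵢ−1)/(1+ψ(Kᵢ−1)) = 0.
g(0) = ΣzᵢKᵢ − 1 = 0.3933 and g(1) = 1 − Σzᵢ/Kᵢ = -0.4260, so a root lies in (0, 1).
Binary case is linear: z₁(K₁−1)(1+ψ(K₂−1)) + z₂(K₂−1)(1+ψ(K₁−1)) = 0
⇒ ψ = [z₁(K₁−1)+z₂(K₂−1)] / [−(K₁−1)(K₂−1)] = 0.39328/0.87773 = 0.4481
Compositions from xᵢ = zᵢ/(1+ψ(Kᵢ−1)), yᵢ = Kᵢxᵢ:
  n-hexane: x = 0.2618, y = 0.6737
  ethylbenzene: x = 0.7382, y = 0.3263

ψ = 0.4481, x_ethylbenzene = 0.7382, y_ethylbenzene = 0.3263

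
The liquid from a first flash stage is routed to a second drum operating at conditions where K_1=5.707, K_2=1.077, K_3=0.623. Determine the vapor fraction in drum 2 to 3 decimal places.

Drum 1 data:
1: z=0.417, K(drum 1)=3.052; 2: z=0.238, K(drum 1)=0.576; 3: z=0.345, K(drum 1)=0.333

V/F (drum 2) = 0.730

Drum 1:
Let ψ₁ = V/F and solve Σ zᵢ(Kᵢ−1)/(1+ψ₁(Kᵢ−1)) = 0.
Check two-phase: ΣzᵢKᵢ = 1.525 > 1 and Σzᵢ/Kᵢ = 1.586 > 1, so g(0) = 0.525 > 0 and g(1) = -0.586 < 0.
Newton–Raphson from ψ₁ = 0.47:
  ψ₁ = 0.470: g = -0.0256, g' = -0.847 → ψ₁ = 0.440
Converged at ψ₁ = 0.440.
Drum-1 compositions:
  1: x = 0.219, y = 0.669
  2: x = 0.293, y = 0.169
  3: x = 0.488, y = 0.163
Drum-2 feed = drum-1 liquid: z₂ = (0.2192, 0.2926, 0.4883).
Drum 2:
Iterate (Newton) starting at ψ₂ = 0.5:
  ψ₂ = 0.500: g = 0.1025, g' = -0.539 → ψ₂ = 0.690
  ψ₂ = 0.690: g = 0.0154, g' = -0.397 → ψ₂ = 0.729
  ψ₂ = 0.729: g = 0.0003, g' = -0.381 → ψ₂ = 0.730
Converged at ψ₂ = 0.730.
  1: x = 0.049, y = 0.282
  2: x = 0.277, y = 0.298
  3: x = 0.674, y = 0.420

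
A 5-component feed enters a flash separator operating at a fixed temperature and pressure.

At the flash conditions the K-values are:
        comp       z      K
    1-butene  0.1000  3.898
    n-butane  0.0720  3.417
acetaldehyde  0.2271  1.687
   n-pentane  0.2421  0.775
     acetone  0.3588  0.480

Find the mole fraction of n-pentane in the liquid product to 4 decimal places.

x_n-pentane = 0.2728

Rachford–Rice: g(β) = Σ zᵢ(Kᵢ−1)/(1+β(Kᵢ−1)) = 0.
g(0) = ΣzᵢKᵢ − 1 = 0.3788 and g(1) = 1 − Σzᵢ/Kᵢ = -0.2412, so a root lies in (0, 1).
Newton iteration, β⁰ = 0.5:
  β = 0.5000: g = -0.00025, g' = -0.4784 → β = 0.4995
Converged at β = 0.4995.
Compositions from xᵢ = zᵢ/(1+β(Kᵢ−1)), yᵢ = Kᵢxᵢ:
  1-butene: x = 0.0409, y = 0.1593
  n-butane: x = 0.0326, y = 0.1115
  acetaldehyde: x = 0.1691, y = 0.2852
  n-pentane: x = 0.2728, y = 0.2114
  acetone: x = 0.4847, y = 0.2327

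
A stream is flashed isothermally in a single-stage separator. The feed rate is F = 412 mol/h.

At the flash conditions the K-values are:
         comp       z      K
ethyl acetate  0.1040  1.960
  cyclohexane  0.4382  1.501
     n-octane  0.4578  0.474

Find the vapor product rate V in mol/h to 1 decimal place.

Material balance + equilibrium reduce to Σ zᵢ(Kᵢ−1)/(1+ψ(Kᵢ−1)) = 0.
Check two-phase: ΣzᵢKᵢ = 1.0786 > 1 and Σzᵢ/Kᵢ = 1.3108 > 1, so g(0) = 0.0786 > 0 and g(1) = -0.3108 < 0.
Iterate (Newton) starting at ψ = 0.46:
  ψ = 0.4600: g = -0.06999, g' = -0.3392 → ψ = 0.2537
  ψ = 0.2537: g = -0.00281, g' = -0.3172 → ψ = 0.2448
Converged at ψ = 0.2448.
Then V = ψ·F = 0.2448·412 = 100.9 mol/h and L = F − V = 311.1 mol/h.

V = 100.9 mol/h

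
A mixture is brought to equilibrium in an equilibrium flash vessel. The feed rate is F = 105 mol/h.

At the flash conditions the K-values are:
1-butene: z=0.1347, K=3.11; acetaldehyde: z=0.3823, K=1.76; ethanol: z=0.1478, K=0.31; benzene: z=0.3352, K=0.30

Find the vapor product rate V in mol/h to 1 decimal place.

V = 29.4 mol/h

Iterate (Newton) starting at β = 0.45:
  β = 0.4500: g = -0.12815, g' = -0.7785 → β = 0.2854
  β = 0.2854: g = -0.00404, g' = -0.7483 → β = 0.2800
Converged at β = 0.2800.
Then V = β·F = 0.2800·105 = 29.4 mol/h and L = F − V = 75.6 mol/h.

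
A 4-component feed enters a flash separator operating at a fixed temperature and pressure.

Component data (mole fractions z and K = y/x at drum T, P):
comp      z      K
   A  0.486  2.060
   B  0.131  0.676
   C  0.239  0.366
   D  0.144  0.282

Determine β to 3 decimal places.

Material balance + equilibrium reduce to Σ zᵢ(Kᵢ−1)/(1+β(Kᵢ−1)) = 0.
Check two-phase: ΣzᵢKᵢ = 1.218 > 1 and Σzᵢ/Kᵢ = 1.593 > 1, so g(0) = 0.218 > 0 and g(1) = -0.593 < 0.
Newton iteration, β⁰ = 0.5:
  β = 0.500: g = -0.0971, g' = -0.639 → β = 0.348
  β = 0.348: g = -0.0039, g' = -0.599 → β = 0.342
Converged at β = 0.342.

β = 0.342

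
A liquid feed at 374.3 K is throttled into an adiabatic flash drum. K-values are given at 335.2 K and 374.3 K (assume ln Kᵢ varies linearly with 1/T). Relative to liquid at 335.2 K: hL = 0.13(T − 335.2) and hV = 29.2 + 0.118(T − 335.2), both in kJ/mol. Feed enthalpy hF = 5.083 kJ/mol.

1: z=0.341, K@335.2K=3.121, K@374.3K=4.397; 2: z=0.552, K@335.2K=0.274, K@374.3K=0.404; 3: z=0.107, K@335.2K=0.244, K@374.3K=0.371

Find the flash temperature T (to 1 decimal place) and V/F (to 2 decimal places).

T = 336.9 K, V/F = 0.17

Adiabatic flash: solve Rachford–Rice at each trial T, then check hF = ψ·hV(T) + (1−ψ)·hL(T).
  T = 335.2 K: K = (3.121, 0.274, 0.244), RR gives ψ = 0.156, H_out = 4.551 kJ/mol
  T = 374.3 K: K = (4.397, 0.404, 0.371), RR gives ψ = 0.373, H_out = 15.799 kJ/mol
  T = 354.8 K: K = (3.741, 0.336, 0.305), RR gives ψ = 0.269, H_out = 10.354 kJ/mol
  T = 345.0 K: K = (3.426, 0.305, 0.273), RR gives ψ = 0.215, H_out = 7.530 kJ/mol
  T = 340.1 K: K = (3.272, 0.289, 0.259), RR gives ψ = 0.186, H_out = 6.065 kJ/mol
  T = 337.6 K: K = (3.195, 0.281, 0.251), RR gives ψ = 0.171, H_out = 5.300 kJ/mol
Linear interpolation between T = 335.2 (H_out = 4.551) and T = 337.6 (H_out = 5.300) on hF = 5.083 gives T ≈ 336.9 K, at which ψ = 0.17.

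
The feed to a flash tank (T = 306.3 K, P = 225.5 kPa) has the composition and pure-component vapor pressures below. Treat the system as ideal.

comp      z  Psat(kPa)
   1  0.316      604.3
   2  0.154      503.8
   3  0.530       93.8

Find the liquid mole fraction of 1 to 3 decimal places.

Raoult's law: Kᵢ = Pᵢˢᵃᵗ/P = Pᵢˢᵃᵗ/225.5.
  K_1 = 604.3/225.5 = 2.67982, K_2 = 503.8/225.5 = 2.23415, K_3 = 93.8/225.5 = 0.41596
Iterate (Newton) starting at V/F = 0.5:
  V/F = 0.500: g = -0.0312, g' = -0.714 → V/F = 0.456
Converged at V/F = 0.456.
Compositions from xᵢ = zᵢ/(1+V/F(Kᵢ−1)), yᵢ = Kᵢxᵢ:
  1: x = 0.179, y = 0.479
  2: x = 0.099, y = 0.220
  3: x = 0.723, y = 0.301

x_1 = 0.179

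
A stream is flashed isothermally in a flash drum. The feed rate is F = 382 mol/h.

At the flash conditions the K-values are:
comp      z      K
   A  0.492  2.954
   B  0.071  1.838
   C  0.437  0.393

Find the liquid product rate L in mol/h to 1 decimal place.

L = 122.7 mol/h

Rachford–Rice: g(V/F) = Σ zᵢ(Kᵢ−1)/(1+V/F(Kᵢ−1)) = 0.
Feasibility: ΣzᵢKᵢ = 1.756, Σzᵢ/Kᵢ = 1.317 — both > 1, two phases present.
Newton–Raphson from V/F = 0.5:
  V/F = 0.500: g = 0.1474, g' = -0.837 → V/F = 0.676
  V/F = 0.676: g = 0.0024, g' = -0.832 → V/F = 0.679
Converged at V/F = 0.679.
Then V = V/F·F = 0.6788·382 = 259.3 mol/h and L = F − V = 122.7 mol/h.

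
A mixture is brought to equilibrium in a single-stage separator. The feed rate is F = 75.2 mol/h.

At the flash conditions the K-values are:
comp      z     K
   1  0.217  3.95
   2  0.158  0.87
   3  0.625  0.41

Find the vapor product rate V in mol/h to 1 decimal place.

V = 12.5 mol/h

Material balance + equilibrium reduce to Σ zᵢ(Kᵢ−1)/(1+ψ(Kᵢ−1)) = 0.
Check two-phase: ΣzᵢKᵢ = 1.251 > 1 and Σzᵢ/Kᵢ = 1.761 > 1, so g(0) = 0.251 > 0 and g(1) = -0.761 < 0.
Newton iteration, ψ⁰ = 0.5:
  ψ = 0.500: g = -0.2864, g' = -0.749 → ψ = 0.118
  ψ = 0.118: g = 0.0580, g' = -1.294 → ψ = 0.163
  ψ = 0.163: g = 0.0038, g' = -1.132 → ψ = 0.166
Converged at ψ = 0.166.
Then V = ψ·F = 0.1659·75.2 = 12.5 mol/h and L = F − V = 62.7 mol/h.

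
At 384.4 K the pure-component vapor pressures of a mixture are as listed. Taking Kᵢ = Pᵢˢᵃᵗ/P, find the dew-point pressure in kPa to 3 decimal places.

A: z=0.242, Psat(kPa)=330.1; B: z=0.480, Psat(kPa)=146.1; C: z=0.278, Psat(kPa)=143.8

At the dew point ψ → 1, so Σzᵢ/Kᵢ = 1 with Kᵢ = Pᵢˢᵃᵗ/P ⇒ 1/P = Σzᵢ/Pᵢˢᵃᵗ.
1/P = 0.242/330.1 + 0.480/146.1 + 0.278/143.8 = 0.005952 ⇒ P = 168.017 kPa

Pdew = 168.017 kPa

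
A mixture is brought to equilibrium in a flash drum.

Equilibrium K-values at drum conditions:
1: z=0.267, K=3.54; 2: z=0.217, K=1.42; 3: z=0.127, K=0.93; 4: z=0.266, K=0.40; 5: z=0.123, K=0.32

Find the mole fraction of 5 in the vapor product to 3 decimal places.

y_5 = 0.061

Material balance + equilibrium reduce to Σ zᵢ(Kᵢ−1)/(1+V/F(Kᵢ−1)) = 0.
Feasibility: ΣzᵢKᵢ = 1.517, Σzᵢ/Kᵢ = 1.414 — both > 1, two phases present.
Newton iteration, V/F⁰ = 0.46:
  V/F = 0.460: g = 0.0378, g' = -0.697 → V/F = 0.514
  V/F = 0.514: g = 0.0004, g' = -0.685 → V/F = 0.515
Converged at V/F = 0.515.
Compositions from xᵢ = zᵢ/(1+V/F(Kᵢ−1)), yᵢ = Kᵢxᵢ:
  1: x = 0.116, y = 0.410
  2: x = 0.178, y = 0.253
  3: x = 0.132, y = 0.123
  4: x = 0.385, y = 0.154
  5: x = 0.189, y = 0.061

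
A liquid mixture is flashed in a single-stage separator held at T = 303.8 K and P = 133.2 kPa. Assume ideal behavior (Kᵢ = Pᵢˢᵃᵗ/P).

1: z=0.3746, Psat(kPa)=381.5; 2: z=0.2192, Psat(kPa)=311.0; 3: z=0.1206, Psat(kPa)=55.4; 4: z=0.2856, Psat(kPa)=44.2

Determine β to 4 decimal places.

Raoult's law: Kᵢ = Pᵢˢᵃᵗ/P = Pᵢˢᵃᵗ/133.2.
  K_1 = 381.5/133.2 = 2.864114, K_2 = 311.0/133.2 = 2.334835, K_3 = 55.4/133.2 = 0.415916, K_4 = 44.2/133.2 = 0.331832
Rachford–Rice: g(β) = Σ zᵢ(Kᵢ−1)/(1+β(Kᵢ−1)) = 0.
Check two-phase: ΣzᵢKᵢ = 1.7296 > 1 and Σzᵢ/Kᵢ = 1.3753 > 1, so g(0) = 0.7296 > 0 and g(1) = -0.3753 < 0.
Newton–Raphson from β = 0.5:
  β = 0.5000: g = 0.15084, g' = -0.8588 → β = 0.6756
  β = 0.6756: g = -0.00133, g' = -0.8989 → β = 0.6742
Converged at β = 0.6742.

β = 0.6742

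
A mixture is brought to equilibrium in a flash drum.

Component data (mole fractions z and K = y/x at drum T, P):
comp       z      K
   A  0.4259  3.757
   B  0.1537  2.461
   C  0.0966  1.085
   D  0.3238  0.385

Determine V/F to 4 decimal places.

V/F = 0.8957

Iterate (Newton) starting at V/F = 0.41:
  V/F = 0.4100: g = 0.43326, g' = -1.0612 → V/F = 0.8183
  V/F = 0.8183: g = 0.06973, g' = -0.8703 → V/F = 0.8984
  V/F = 0.8984: g = -0.00255, g' = -0.9413 → V/F = 0.8957
Converged at V/F = 0.8957.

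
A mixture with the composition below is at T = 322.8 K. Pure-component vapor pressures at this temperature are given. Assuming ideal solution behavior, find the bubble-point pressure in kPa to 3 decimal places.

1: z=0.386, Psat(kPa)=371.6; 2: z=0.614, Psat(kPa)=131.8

Pbub = 224.363 kPa

At the bubble point ψ → 0, so ΣzᵢKᵢ = 1 with Kᵢ = Pᵢˢᵃᵗ/P ⇒ P = ΣzᵢPᵢˢᵃᵗ.
P = 0.386·371.6 + 0.614·131.8 = 224.363 kPa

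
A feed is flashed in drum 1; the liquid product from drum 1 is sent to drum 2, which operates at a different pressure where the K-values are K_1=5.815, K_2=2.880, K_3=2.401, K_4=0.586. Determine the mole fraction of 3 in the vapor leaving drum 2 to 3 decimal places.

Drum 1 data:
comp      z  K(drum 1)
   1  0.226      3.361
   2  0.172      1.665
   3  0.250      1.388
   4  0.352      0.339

Drum 1:
Material balance + equilibrium reduce to Σ zᵢ(Kᵢ−1)/(1+ψ₁(Kᵢ−1)) = 0.
g(0) = ΣzᵢKᵢ − 1 = 0.512 and g(1) = 1 − Σzᵢ/Kᵢ = -0.389, so a root lies in (0, 1).
Newton–Raphson from ψ₁ = 0.45:
  ψ₁ = 0.450: g = 0.0981, g' = -0.680 → ψ₁ = 0.594
Converged at ψ₁ = 0.594.
Drum-1 compositions:
  1: x = 0.094, y = 0.316
  2: x = 0.123, y = 0.205
  3: x = 0.203, y = 0.282
  4: x = 0.579, y = 0.196
Drum-2 feed = drum-1 liquid: z₂ = (0.0941, 0.1233, 0.2032, 0.5794).
Drum 2:
Rachford–Rice: g(ψ₂) = Σ zᵢ(Kᵢ−1)/(1+ψ₂(Kᵢ−1)) = 0.
g(0) = ΣzᵢKᵢ − 1 = 0.730 and g(1) = 1 − Σzᵢ/Kᵢ = -0.132, so a root lies in (0, 1).
Iterate (Newton) starting at ψ₂ = 0.5:
  ψ₂ = 0.500: g = 0.1174, g' = -0.600 → ψ₂ = 0.696
  ψ₂ = 0.696: g = 0.0118, g' = -0.495 → ψ₂ = 0.720
Converged at ψ₂ = 0.720.
  1: x = 0.021, y = 0.123
  2: x = 0.052, y = 0.151
  3: x = 0.101, y = 0.243
  4: x = 0.825, y = 0.484

y_3 (drum 2) = 0.243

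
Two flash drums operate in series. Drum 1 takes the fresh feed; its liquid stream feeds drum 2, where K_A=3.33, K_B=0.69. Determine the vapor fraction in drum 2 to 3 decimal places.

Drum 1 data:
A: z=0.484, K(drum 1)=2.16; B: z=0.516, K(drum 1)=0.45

Drum 1:
Iterate (Newton) starting at ψ₁ = 0.3:
  ψ₁ = 0.300: g = 0.0766, g' = -0.582 → ψ₁ = 0.432
  ψ₁ = 0.432: g = 0.0020, g' = -0.558 → ψ₁ = 0.435
Converged at ψ₁ = 0.435.
Drum-1 compositions:
  A: x = 0.322, y = 0.695
  B: x = 0.678, y = 0.305
Drum-2 feed = drum-1 liquid: z₂ = (0.3216, 0.6784).
Drum 2:
Let ψ₂ = V/F and solve Σ zᵢ(Kᵢ−1)/(1+ψ₂(Kᵢ−1)) = 0.
Check two-phase: ΣzᵢKᵢ = 1.539 > 1 and Σzᵢ/Kᵢ = 1.080 > 1, so g(0) = 0.539 > 0 and g(1) = -0.080 < 0.
Binary case is linear: z₁(K₁−1)(1+ψ₂(K₂−1)) + z₂(K₂−1)(1+ψ₂(K₁−1)) = 0
⇒ ψ₂ = [z₁(K₁−1)+z₂(K₂−1)] / [−(K₁−1)(K₂−1)] = 0.5391/0.7223 = 0.746
  A: x = 0.117, y = 0.391
  B: x = 0.883, y = 0.609

V/F (drum 2) = 0.746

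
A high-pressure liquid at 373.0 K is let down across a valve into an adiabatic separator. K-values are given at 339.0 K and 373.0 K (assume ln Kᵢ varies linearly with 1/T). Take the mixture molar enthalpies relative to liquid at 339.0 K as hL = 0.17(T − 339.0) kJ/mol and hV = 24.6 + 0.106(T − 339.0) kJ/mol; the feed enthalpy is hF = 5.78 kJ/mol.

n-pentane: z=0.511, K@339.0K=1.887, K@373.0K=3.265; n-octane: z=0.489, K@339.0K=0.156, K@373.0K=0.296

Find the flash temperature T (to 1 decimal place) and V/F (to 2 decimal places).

Adiabatic flash: solve Rachford–Rice at each trial T, then check hF = ψ·hV(T) + (1−ψ)·hL(T).
  T = 339.0 K: K = (1.887, 0.156), RR gives ψ = 0.054, H_out = 1.332 kJ/mol
  T = 373.0 K: K = (3.265, 0.296), RR gives ψ = 0.510, H_out = 17.215 kJ/mol
  T = 356.0 K: K = (2.515, 0.218), RR gives ψ = 0.331, H_out = 10.668 kJ/mol
  T = 347.5 K: K = (2.186, 0.185), RR gives ψ = 0.215, H_out = 6.615 kJ/mol
  T = 343.2 K: K = (2.031, 0.170), RR gives ψ = 0.141, H_out = 4.155 kJ/mol
  T = 345.4 K: K = (2.109, 0.178), RR gives ψ = 0.181, H_out = 5.459 kJ/mol
Linear interpolation between T = 345.4 (H_out = 5.459) and T = 347.5 (H_out = 6.615) on hF = 5.78 gives T ≈ 346.0 K, at which ψ = 0.19.

T = 346.0 K, V/F = 0.19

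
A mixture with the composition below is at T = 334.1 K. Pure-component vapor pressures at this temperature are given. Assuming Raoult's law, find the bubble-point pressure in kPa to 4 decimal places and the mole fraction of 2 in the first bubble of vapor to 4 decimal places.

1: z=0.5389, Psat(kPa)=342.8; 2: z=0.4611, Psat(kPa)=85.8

At the bubble point ψ → 0, so ΣzᵢKᵢ = 1 with Kᵢ = Pᵢˢᵃᵗ/P ⇒ P = ΣzᵢPᵢˢᵃᵗ.
P = 0.5389·342.8 + 0.4611·85.8 = 224.2973 kPa
yᵢ = zᵢPᵢˢᵃᵗ/P ⇒ y_2 = 0.4611·85.8/224.2973 = 0.1764

Pbub = 224.2973 kPa, y_2 = 0.1764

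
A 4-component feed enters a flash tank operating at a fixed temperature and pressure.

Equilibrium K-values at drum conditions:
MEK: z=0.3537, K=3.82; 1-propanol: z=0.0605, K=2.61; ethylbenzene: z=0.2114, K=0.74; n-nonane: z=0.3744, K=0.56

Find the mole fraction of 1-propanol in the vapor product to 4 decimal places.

Newton–Raphson from V/F = 0.5:
  V/F = 0.5000: g = 0.19346, g' = -0.6704 → V/F = 0.7886
  V/F = 0.7886: g = 0.03092, g' = -0.4937 → V/F = 0.8512
  V/F = 0.8512: g = 0.00046, g' = -0.4800 → V/F = 0.8522
Converged at V/F = 0.8522.
Compositions from xᵢ = zᵢ/(1+V/F(Kᵢ−1)), yᵢ = Kᵢxᵢ:
  MEK: x = 0.1039, y = 0.3970
  1-propanol: x = 0.0255, y = 0.0666
  ethylbenzene: x = 0.2716, y = 0.2010
  n-nonane: x = 0.5990, y = 0.3354

y_1-propanol = 0.0666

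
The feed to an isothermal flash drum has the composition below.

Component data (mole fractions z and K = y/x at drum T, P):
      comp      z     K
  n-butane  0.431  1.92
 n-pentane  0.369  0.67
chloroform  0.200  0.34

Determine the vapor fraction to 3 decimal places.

Let ψ = V/F and solve Σ zᵢ(Kᵢ−1)/(1+ψ(Kᵢ−1)) = 0.
Feasibility: ΣzᵢKᵢ = 1.143, Σzᵢ/Kᵢ = 1.363 — both > 1, two phases present.
Newton–Raphson from ψ = 0.5:
  ψ = 0.500: g = -0.0713, g' = -0.423 → ψ = 0.331
  ψ = 0.331: g = -0.0018, g' = -0.408 → ψ = 0.327
Converged at ψ = 0.327.

ψ = 0.327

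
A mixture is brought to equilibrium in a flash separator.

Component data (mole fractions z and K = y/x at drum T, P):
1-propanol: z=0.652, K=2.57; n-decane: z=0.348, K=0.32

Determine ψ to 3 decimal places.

ψ = 0.737

Material balance + equilibrium reduce to Σ zᵢ(Kᵢ−1)/(1+ψ(Kᵢ−1)) = 0.
g(0) = ΣzᵢKᵢ − 1 = 0.787 and g(1) = 1 − Σzᵢ/Kᵢ = -0.341, so a root lies in (0, 1).
Binary case is linear: z₁(K₁−1)(1+ψ(K₂−1)) + z₂(K₂−1)(1+ψ(K₁−1)) = 0
⇒ ψ = [z₁(K₁−1)+z₂(K₂−1)] / [−(K₁−1)(K₂−1)] = 0.7870/1.0676 = 0.737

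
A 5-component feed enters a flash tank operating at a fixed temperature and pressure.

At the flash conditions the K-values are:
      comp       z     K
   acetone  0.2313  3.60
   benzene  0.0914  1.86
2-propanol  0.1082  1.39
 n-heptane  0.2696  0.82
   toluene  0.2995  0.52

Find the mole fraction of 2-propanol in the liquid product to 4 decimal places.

Rachford–Rice: g(ψ) = Σ zᵢ(Kᵢ−1)/(1+ψ(Kᵢ−1)) = 0.
Feasibility: ΣzᵢKᵢ = 1.5299, Σzᵢ/Kᵢ = 1.0960 — both > 1, two phases present.
Newton iteration, ψ⁰ = 0.5:
  ψ = 0.5000: g = 0.10926, g' = -0.4702 → ψ = 0.7324
  ψ = 0.7324: g = 0.01053, g' = -0.3965 → ψ = 0.7589
  ψ = 0.7589: g = 0.00004, g' = -0.3939 → ψ = 0.7590
Converged at ψ = 0.7590.
Compositions from xᵢ = zᵢ/(1+ψ(Kᵢ−1)), yᵢ = Kᵢxᵢ:
  acetone: x = 0.0778, y = 0.2800
  benzene: x = 0.0553, y = 0.1029
  2-propanol: x = 0.0835, y = 0.1160
  n-heptane: x = 0.3123, y = 0.2561
  toluene: x = 0.4712, y = 0.2450

x_2-propanol = 0.0835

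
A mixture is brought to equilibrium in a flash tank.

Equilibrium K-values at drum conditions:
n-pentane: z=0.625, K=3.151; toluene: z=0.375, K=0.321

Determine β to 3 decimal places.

β = 0.746

Binary case is linear: z₁(K₁−1)(1+β(K₂−1)) + z₂(K₂−1)(1+β(K₁−1)) = 0
⇒ β = [z₁(K₁−1)+z₂(K₂−1)] / [−(K₁−1)(K₂−1)] = 1.0897/1.4605 = 0.746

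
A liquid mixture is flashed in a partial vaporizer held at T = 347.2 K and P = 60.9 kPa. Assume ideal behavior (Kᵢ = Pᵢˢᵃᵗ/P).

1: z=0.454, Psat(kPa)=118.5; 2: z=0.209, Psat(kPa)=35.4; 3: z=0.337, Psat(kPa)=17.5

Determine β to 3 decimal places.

β = 0.174

Raoult's law: Kᵢ = Pᵢˢᵃᵗ/P = Pᵢˢᵃᵗ/60.9.
  K_1 = 118.5/60.9 = 1.94581, K_2 = 35.4/60.9 = 0.58128, K_3 = 17.5/60.9 = 0.28736
Rachford–Rice: g(β) = Σ zᵢ(Kᵢ−1)/(1+β(Kᵢ−1)) = 0.
g(0) = ΣzᵢKᵢ − 1 = 0.102 and g(1) = 1 − Σzᵢ/Kᵢ = -0.766, so a root lies in (0, 1).
Newton iteration, β⁰ = 0.42:
  β = 0.420: g = -0.1416, g' = -0.611 → β = 0.188
  β = 0.188: g = -0.0078, g' = -0.564 → β = 0.174
Converged at β = 0.174.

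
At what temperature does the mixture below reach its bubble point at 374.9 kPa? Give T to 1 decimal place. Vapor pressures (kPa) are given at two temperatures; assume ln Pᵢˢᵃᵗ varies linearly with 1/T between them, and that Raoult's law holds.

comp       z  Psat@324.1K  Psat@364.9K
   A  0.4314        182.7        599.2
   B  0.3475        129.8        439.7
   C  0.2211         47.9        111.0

Bubble-point temperature: ΣzᵢPᵢˢᵃᵗ(T) = P. Interpolate ln Pᵢˢᵃᵗ = aᵢ + bᵢ/T.
  T = 324.1 K: ΣzᵢPᵢˢᵃᵗ = 134.51 kPa
  T = 364.9 K: ΣzᵢPᵢˢᵃᵗ = 435.83 kPa
  T = 344.5 K: ΣzᵢPᵢˢᵃᵗ = 250.45 kPa
  T = 354.7 K: ΣzᵢPᵢˢᵃᵗ = 332.95 kPa
  T = 359.8 K: ΣzᵢPᵢˢᵃᵗ = 381.65 kPa
  T = 357.2 K: ΣzᵢPᵢˢᵃᵗ = 356.16 kPa
Interpolating between 357.2 K and 359.8 K gives T ≈ 359.1 K.

T = 359.1 K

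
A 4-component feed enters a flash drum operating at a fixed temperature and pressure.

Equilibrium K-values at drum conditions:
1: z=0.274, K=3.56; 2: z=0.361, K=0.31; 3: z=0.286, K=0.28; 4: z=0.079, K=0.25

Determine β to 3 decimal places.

Newton iteration, β⁰ = 0.5:
  β = 0.500: g = -0.4892, g' = -1.222 → β = 0.100
  β = 0.100: g = 0.0056, g' = -1.562 → β = 0.103
Converged at β = 0.103.

β = 0.103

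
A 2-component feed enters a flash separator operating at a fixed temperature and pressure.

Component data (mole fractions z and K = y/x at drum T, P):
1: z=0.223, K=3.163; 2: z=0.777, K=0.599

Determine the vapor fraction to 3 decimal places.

Rachford–Rice: g(ψ) = Σ zᵢ(Kᵢ−1)/(1+ψ(Kᵢ−1)) = 0.
Check two-phase: ΣzᵢKᵢ = 1.171 > 1 and Σzᵢ/Kᵢ = 1.368 > 1, so g(0) = 0.171 > 0 and g(1) = -0.368 < 0.
Binary case is linear: z₁(K₁−1)(1+ψ(K₂−1)) + z₂(K₂−1)(1+ψ(K₁−1)) = 0
⇒ ψ = [z₁(K₁−1)+z₂(K₂−1)] / [−(K₁−1)(K₂−1)] = 0.1708/0.8674 = 0.197

ψ = 0.197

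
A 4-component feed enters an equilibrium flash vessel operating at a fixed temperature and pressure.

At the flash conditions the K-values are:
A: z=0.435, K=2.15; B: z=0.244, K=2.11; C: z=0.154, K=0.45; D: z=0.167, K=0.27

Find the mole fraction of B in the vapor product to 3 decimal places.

y_B = 0.280

Newton–Raphson from β = 0.42:
  β = 0.420: g = 0.2361, g' = -0.665 → β = 0.775
  β = 0.775: g = -0.0181, g' = -0.861 → β = 0.754
  β = 0.754: g = -0.0003, g' = -0.830 → β = 0.753
Converged at β = 0.753.
Compositions from xᵢ = zᵢ/(1+β(Kᵢ−1)), yᵢ = Kᵢxᵢ:
  A: x = 0.233, y = 0.501
  B: x = 0.133, y = 0.280
  C: x = 0.263, y = 0.118
  D: x = 0.371, y = 0.100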